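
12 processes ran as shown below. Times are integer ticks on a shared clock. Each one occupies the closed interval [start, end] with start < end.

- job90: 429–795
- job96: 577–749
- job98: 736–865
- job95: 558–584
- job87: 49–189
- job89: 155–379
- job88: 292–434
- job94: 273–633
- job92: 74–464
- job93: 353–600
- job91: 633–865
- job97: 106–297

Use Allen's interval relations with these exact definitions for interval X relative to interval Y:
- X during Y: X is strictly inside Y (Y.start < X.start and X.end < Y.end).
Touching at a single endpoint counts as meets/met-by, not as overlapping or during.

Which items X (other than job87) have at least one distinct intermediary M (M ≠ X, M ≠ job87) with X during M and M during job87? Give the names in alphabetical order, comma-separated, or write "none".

Target job87 = [49, 189].
Intermediaries M with M during job87: none.
Union: none.

none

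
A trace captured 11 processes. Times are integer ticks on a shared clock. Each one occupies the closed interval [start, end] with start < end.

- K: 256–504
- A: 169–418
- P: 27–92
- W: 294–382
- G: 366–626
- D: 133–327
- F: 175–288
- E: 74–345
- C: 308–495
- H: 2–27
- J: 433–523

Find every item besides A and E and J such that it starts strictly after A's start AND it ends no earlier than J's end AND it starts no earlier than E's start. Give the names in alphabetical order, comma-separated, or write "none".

G

Conditions: its start is strictly after A's start (X.start > 169) AND its end is no earlier than J's end (X.end >= 523) AND its start is no earlier than E's start (X.start >= 74).
C: start 308 > 169? ✓; end 495 >= 523? ✗; start 308 >= 74? ✓ → no.
D: start 133 > 169? ✗; end 327 >= 523? ✗; start 133 >= 74? ✓ → no.
F: start 175 > 169? ✓; end 288 >= 523? ✗; start 175 >= 74? ✓ → no.
G: start 366 > 169? ✓; end 626 >= 523? ✓; start 366 >= 74? ✓ → yes.
H: start 2 > 169? ✗; end 27 >= 523? ✗; start 2 >= 74? ✗ → no.
K: start 256 > 169? ✓; end 504 >= 523? ✗; start 256 >= 74? ✓ → no.
P: start 27 > 169? ✗; end 92 >= 523? ✗; start 27 >= 74? ✗ → no.
W: start 294 > 169? ✓; end 382 >= 523? ✗; start 294 >= 74? ✓ → no.
Result: G.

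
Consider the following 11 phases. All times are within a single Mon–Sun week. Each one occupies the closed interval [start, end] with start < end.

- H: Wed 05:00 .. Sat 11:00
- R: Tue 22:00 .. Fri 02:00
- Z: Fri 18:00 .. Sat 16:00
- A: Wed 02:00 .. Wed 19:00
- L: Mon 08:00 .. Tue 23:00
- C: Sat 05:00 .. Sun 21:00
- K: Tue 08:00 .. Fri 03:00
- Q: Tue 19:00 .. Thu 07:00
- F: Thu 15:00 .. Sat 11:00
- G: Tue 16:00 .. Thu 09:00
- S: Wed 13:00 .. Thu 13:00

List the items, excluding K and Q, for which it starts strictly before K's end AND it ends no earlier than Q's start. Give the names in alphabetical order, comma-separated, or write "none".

A, F, G, H, L, R, S

Conditions: its start is strictly before K's end (X.start < Fri 03:00) AND its end is no earlier than Q's start (X.end >= Tue 19:00).
A: start Wed 02:00 < Fri 03:00? ✓; end Wed 19:00 >= Tue 19:00? ✓ → yes.
C: start Sat 05:00 < Fri 03:00? ✗; end Sun 21:00 >= Tue 19:00? ✓ → no.
F: start Thu 15:00 < Fri 03:00? ✓; end Sat 11:00 >= Tue 19:00? ✓ → yes.
G: start Tue 16:00 < Fri 03:00? ✓; end Thu 09:00 >= Tue 19:00? ✓ → yes.
H: start Wed 05:00 < Fri 03:00? ✓; end Sat 11:00 >= Tue 19:00? ✓ → yes.
L: start Mon 08:00 < Fri 03:00? ✓; end Tue 23:00 >= Tue 19:00? ✓ → yes.
R: start Tue 22:00 < Fri 03:00? ✓; end Fri 02:00 >= Tue 19:00? ✓ → yes.
S: start Wed 13:00 < Fri 03:00? ✓; end Thu 13:00 >= Tue 19:00? ✓ → yes.
Z: start Fri 18:00 < Fri 03:00? ✗; end Sat 16:00 >= Tue 19:00? ✓ → no.
Result: A, F, G, H, L, R, S.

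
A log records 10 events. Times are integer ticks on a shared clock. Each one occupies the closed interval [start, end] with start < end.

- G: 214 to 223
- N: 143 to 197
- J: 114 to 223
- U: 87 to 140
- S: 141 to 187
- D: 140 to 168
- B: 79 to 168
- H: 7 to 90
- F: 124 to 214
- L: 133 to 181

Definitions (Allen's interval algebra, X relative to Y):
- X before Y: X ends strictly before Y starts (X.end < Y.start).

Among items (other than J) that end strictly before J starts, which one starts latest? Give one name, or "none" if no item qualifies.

Target J = [114, 223].
B [79, 168] → overlaps → excluded.
D [140, 168] → during → excluded.
F [124, 214] → during → excluded.
G [214, 223] → finishes → excluded.
H [7, 90] → before → candidate.
L [133, 181] → during → excluded.
N [143, 197] → during → excluded.
S [141, 187] → during → excluded.
U [87, 140] → overlaps → excluded.
Among candidates, latest start is 7 → H.

H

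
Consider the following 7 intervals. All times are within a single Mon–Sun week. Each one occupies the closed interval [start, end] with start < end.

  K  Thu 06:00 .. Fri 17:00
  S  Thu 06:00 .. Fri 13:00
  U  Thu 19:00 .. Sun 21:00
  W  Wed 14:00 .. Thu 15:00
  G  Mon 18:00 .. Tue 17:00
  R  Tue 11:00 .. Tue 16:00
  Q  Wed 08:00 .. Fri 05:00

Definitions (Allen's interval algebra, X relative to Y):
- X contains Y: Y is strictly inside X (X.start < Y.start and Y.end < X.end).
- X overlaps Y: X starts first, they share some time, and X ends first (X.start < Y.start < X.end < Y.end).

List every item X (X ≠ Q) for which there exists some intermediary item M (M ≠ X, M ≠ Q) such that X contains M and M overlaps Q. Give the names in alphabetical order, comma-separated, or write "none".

none

Target Q = [Wed 08:00, Fri 05:00].
Intermediaries M with M overlaps Q: none.
Union: none.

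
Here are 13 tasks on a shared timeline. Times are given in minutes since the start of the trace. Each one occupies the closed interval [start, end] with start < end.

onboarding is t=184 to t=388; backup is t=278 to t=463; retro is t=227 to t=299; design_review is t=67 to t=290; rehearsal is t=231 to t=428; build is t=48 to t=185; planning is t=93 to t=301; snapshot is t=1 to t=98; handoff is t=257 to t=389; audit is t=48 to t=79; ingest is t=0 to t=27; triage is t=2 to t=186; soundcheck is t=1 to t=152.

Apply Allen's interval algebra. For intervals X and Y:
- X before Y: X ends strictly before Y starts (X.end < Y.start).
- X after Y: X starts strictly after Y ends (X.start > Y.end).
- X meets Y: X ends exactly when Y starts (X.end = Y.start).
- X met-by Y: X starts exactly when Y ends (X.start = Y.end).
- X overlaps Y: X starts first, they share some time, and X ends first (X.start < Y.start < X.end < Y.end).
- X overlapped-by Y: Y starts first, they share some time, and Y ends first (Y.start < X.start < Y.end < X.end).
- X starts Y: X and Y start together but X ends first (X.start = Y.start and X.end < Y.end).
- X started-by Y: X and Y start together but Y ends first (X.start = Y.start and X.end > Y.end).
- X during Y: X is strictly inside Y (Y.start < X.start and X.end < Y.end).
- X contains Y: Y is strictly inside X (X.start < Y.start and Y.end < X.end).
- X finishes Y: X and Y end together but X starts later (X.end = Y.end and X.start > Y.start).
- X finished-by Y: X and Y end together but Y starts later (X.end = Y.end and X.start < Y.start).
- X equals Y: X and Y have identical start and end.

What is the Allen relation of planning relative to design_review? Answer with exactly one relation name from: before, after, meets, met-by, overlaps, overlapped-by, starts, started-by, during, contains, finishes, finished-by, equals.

planning = [t=93, t=301]; design_review = [t=67, t=290].
Compare endpoints: planning.start > design_review.start, planning.start < design_review.end, planning.end > design_review.start, planning.end > design_review.end.
That pattern is 'overlapped-by'.

overlapped-by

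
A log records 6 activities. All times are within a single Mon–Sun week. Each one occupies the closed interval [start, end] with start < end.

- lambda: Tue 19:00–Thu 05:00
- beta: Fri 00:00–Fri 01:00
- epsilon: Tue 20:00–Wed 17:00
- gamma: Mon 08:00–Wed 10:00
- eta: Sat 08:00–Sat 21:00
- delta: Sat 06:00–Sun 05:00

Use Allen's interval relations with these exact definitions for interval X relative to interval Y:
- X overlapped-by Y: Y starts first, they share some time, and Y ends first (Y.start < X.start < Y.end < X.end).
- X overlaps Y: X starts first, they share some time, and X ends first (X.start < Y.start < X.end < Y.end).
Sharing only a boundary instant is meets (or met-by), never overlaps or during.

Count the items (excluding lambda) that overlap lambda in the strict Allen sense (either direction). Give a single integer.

Target lambda = [Tue 19:00, Thu 05:00].
beta [Fri 00:00, Fri 01:00] → after → no.
delta [Sat 06:00, Sun 05:00] → after → no.
epsilon [Tue 20:00, Wed 17:00] → during → no.
eta [Sat 08:00, Sat 21:00] → after → no.
gamma [Mon 08:00, Wed 10:00] → overlaps → counts.
Total: 1.

1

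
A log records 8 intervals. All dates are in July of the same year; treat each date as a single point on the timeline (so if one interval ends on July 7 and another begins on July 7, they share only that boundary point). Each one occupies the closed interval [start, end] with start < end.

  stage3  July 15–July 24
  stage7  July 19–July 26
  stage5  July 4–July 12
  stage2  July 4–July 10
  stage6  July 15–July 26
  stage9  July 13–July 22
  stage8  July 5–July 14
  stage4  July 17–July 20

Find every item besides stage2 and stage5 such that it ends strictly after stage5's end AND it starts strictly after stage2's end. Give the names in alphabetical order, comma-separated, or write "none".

Conditions: its end is strictly after stage5's end (X.end > July 12) AND its start is strictly after stage2's end (X.start > July 10).
stage3: end July 24 > July 12? ✓; start July 15 > July 10? ✓ → yes.
stage4: end July 20 > July 12? ✓; start July 17 > July 10? ✓ → yes.
stage6: end July 26 > July 12? ✓; start July 15 > July 10? ✓ → yes.
stage7: end July 26 > July 12? ✓; start July 19 > July 10? ✓ → yes.
stage8: end July 14 > July 12? ✓; start July 5 > July 10? ✗ → no.
stage9: end July 22 > July 12? ✓; start July 13 > July 10? ✓ → yes.
Result: stage3, stage4, stage6, stage7, stage9.

stage3, stage4, stage6, stage7, stage9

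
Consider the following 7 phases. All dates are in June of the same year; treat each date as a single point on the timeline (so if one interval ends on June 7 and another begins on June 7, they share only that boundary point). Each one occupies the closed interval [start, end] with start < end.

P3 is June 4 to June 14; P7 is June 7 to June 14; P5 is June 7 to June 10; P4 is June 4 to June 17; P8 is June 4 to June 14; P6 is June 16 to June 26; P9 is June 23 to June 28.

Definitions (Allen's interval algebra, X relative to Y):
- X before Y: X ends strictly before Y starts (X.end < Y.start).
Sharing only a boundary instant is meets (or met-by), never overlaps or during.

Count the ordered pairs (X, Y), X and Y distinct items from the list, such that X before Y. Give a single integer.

Checking all 42 ordered pairs for relation 'before'; matching pairs in alphabetical order:
(P3, P6): P3 before P6 ✓
(P3, P9): P3 before P9 ✓
(P4, P9): P4 before P9 ✓
(P5, P6): P5 before P6 ✓
(P5, P9): P5 before P9 ✓
(P7, P6): P7 before P6 ✓
(P7, P9): P7 before P9 ✓
(P8, P6): P8 before P6 ✓
(P8, P9): P8 before P9 ✓
Count: 9.

9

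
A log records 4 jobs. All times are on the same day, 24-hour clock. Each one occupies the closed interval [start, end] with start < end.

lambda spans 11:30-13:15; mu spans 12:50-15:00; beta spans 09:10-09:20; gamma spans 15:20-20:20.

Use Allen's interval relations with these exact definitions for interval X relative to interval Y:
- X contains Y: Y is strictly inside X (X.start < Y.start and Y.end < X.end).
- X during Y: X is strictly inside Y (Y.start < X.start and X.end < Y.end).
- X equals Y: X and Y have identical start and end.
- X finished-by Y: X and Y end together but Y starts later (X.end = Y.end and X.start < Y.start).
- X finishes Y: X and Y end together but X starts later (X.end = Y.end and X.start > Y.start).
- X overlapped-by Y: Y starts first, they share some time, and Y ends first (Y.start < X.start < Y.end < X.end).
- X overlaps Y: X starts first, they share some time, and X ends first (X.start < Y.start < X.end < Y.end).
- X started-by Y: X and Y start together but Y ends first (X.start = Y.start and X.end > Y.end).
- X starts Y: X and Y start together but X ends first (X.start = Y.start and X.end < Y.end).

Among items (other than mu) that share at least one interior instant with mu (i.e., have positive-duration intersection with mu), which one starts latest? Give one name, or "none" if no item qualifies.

Target mu = [12:50, 15:00].
beta [09:10, 09:20] → before → excluded.
gamma [15:20, 20:20] → after → excluded.
lambda [11:30, 13:15] → overlaps → candidate.
Among candidates, latest start is 11:30 → lambda.

lambda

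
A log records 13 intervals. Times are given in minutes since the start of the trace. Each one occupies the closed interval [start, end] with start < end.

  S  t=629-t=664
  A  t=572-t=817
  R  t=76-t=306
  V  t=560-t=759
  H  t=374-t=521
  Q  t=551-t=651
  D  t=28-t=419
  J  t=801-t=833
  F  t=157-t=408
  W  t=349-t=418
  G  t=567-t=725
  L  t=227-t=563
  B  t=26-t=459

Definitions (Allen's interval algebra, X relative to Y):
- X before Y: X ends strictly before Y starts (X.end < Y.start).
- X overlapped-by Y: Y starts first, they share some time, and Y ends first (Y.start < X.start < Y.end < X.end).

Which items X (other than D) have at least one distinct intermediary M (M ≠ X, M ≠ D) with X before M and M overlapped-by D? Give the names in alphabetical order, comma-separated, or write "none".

Target D = [t=28, t=419].
Intermediaries M with M overlapped-by D: H, L.
Via H — items with X before H: R.
Via L — items with X before L: none.
Union: R.

R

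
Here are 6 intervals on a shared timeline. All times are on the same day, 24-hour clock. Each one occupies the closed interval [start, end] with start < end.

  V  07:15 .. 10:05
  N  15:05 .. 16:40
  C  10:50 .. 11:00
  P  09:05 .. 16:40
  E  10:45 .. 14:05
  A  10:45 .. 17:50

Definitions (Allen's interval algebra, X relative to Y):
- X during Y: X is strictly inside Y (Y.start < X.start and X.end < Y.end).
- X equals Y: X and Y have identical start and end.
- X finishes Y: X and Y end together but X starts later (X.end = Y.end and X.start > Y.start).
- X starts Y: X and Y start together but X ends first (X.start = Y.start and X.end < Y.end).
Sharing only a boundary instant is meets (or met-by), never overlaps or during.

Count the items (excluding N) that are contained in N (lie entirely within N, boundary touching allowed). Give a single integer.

0

Target N = [15:05, 16:40].
A [10:45, 17:50] → contains → no.
C [10:50, 11:00] → before → no.
E [10:45, 14:05] → before → no.
P [09:05, 16:40] → finished-by → no.
V [07:15, 10:05] → before → no.
Total: 0.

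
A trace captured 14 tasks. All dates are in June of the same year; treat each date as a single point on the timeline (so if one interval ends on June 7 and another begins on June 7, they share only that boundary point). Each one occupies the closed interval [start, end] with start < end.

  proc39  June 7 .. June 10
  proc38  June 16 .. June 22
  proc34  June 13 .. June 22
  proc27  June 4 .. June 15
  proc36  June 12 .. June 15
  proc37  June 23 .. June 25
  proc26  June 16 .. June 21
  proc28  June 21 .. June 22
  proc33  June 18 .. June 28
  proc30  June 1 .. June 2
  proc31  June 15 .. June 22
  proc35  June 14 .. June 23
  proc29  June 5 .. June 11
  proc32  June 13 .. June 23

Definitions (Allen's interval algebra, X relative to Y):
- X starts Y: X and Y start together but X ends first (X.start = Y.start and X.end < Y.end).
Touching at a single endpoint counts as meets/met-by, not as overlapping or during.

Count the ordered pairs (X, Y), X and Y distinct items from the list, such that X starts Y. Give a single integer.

Checking all 182 ordered pairs for relation 'starts'; matching pairs in alphabetical order:
(proc26, proc38): proc26 starts proc38 ✓
(proc34, proc32): proc34 starts proc32 ✓
Count: 2.

2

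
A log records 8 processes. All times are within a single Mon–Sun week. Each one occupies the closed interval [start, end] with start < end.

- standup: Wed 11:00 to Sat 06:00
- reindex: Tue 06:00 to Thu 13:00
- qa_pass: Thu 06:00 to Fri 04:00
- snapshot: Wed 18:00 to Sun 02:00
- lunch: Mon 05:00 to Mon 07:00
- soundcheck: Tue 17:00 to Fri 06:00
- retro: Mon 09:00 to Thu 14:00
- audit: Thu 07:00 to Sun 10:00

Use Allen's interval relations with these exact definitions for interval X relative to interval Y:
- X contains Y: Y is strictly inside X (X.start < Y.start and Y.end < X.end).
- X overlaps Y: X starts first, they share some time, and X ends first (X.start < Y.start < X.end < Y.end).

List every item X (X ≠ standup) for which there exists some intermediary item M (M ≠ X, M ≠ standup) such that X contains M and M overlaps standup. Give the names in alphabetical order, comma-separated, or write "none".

retro

Target standup = [Wed 11:00, Sat 06:00].
Intermediaries M with M overlaps standup: reindex, retro, soundcheck.
Via reindex — items with X contains reindex: retro.
Via retro — items with X contains retro: none.
Via soundcheck — items with X contains soundcheck: none.
Union: retro.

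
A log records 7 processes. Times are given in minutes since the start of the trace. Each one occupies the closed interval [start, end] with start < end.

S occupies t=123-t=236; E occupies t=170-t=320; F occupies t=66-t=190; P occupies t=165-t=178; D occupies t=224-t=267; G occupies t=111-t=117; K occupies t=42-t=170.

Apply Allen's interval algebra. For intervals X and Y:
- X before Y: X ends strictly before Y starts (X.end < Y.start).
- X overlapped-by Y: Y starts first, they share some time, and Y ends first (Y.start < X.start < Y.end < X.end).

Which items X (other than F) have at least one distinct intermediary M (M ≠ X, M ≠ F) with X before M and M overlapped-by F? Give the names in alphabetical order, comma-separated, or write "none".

G

Target F = [t=66, t=190].
Intermediaries M with M overlapped-by F: E, S.
Via E — items with X before E: G.
Via S — items with X before S: G.
Union: G.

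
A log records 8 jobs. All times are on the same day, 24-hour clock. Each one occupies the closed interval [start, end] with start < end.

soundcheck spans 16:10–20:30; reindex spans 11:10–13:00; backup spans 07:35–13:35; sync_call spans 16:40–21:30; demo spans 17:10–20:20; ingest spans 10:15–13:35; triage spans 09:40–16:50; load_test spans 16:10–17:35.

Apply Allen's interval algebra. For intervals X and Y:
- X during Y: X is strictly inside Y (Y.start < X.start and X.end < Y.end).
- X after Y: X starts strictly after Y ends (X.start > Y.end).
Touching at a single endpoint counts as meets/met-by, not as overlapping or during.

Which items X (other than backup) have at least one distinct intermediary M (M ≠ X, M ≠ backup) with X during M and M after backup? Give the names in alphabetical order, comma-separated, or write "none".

demo

Target backup = [07:35, 13:35].
Intermediaries M with M after backup: demo, load_test, soundcheck, sync_call.
Via demo — items with X during demo: none.
Via load_test — items with X during load_test: none.
Via soundcheck — items with X during soundcheck: demo.
Via sync_call — items with X during sync_call: demo.
Union: demo.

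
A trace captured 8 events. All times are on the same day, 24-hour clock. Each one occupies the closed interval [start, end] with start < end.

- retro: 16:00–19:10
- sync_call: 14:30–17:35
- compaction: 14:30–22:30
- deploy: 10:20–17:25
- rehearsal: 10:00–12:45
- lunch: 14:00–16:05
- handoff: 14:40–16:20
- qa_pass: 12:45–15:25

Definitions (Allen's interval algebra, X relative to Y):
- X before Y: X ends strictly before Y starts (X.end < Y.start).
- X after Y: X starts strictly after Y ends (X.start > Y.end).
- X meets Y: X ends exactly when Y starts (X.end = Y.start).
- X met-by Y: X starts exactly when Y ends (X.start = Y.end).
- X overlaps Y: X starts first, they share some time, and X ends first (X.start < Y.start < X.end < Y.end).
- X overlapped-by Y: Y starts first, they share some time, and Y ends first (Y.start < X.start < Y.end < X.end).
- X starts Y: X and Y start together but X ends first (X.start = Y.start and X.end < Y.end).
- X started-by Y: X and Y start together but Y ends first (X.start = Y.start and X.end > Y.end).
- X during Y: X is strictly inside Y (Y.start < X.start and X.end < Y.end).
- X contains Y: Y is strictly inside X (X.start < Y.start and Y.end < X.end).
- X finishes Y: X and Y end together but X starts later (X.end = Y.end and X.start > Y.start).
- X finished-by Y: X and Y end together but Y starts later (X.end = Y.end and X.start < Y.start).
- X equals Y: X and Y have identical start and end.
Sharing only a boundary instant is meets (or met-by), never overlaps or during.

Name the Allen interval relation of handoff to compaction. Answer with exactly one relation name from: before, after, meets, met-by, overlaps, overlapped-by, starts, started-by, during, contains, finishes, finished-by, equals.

during

handoff = [14:40, 16:20]; compaction = [14:30, 22:30].
Compare endpoints: handoff.start > compaction.start, handoff.start < compaction.end, handoff.end > compaction.start, handoff.end < compaction.end.
That pattern is 'during'.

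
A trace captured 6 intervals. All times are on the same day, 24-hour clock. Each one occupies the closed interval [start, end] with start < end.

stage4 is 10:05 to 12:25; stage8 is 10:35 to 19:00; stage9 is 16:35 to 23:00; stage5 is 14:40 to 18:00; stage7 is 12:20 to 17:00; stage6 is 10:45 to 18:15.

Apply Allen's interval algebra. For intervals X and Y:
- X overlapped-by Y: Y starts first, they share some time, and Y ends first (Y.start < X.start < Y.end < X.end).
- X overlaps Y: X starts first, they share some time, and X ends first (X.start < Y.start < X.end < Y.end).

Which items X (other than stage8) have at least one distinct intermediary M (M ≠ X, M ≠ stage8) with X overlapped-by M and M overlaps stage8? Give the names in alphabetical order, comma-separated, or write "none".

Target stage8 = [10:35, 19:00].
Intermediaries M with M overlaps stage8: stage4.
Via stage4 — items with X overlapped-by stage4: stage6, stage7.
Union: stage6, stage7.

stage6, stage7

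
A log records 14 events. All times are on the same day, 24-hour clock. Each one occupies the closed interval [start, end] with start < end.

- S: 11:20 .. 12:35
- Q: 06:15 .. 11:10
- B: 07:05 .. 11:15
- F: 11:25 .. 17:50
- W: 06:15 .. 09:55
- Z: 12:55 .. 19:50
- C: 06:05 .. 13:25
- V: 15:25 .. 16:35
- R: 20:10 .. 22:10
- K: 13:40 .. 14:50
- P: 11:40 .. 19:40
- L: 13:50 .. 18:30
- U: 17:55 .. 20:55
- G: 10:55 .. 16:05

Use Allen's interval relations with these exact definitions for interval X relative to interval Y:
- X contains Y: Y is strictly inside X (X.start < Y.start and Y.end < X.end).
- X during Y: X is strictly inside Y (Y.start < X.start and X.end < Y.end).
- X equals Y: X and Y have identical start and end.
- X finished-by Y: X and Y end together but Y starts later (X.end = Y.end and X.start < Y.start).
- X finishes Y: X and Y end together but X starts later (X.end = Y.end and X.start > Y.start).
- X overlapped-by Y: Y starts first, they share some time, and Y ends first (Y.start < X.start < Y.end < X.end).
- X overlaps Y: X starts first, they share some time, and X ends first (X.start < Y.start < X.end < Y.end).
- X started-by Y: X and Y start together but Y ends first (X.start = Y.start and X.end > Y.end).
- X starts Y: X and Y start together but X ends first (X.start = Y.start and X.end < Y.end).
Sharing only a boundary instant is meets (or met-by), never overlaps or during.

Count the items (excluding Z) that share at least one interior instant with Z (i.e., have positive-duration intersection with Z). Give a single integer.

Target Z = [12:55, 19:50].
B [07:05, 11:15] → before → no.
C [06:05, 13:25] → overlaps → counts.
F [11:25, 17:50] → overlaps → counts.
G [10:55, 16:05] → overlaps → counts.
K [13:40, 14:50] → during → counts.
L [13:50, 18:30] → during → counts.
P [11:40, 19:40] → overlaps → counts.
Q [06:15, 11:10] → before → no.
R [20:10, 22:10] → after → no.
S [11:20, 12:35] → before → no.
U [17:55, 20:55] → overlapped-by → counts.
V [15:25, 16:35] → during → counts.
W [06:15, 09:55] → before → no.
Total: 8.

8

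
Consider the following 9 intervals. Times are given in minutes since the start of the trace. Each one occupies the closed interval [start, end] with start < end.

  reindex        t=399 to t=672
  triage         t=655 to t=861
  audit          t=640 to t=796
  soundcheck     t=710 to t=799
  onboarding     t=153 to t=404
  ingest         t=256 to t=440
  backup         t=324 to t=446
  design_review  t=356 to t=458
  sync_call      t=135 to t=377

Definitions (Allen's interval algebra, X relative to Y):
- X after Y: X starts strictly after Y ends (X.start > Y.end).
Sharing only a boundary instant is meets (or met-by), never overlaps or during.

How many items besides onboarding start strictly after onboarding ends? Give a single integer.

3

Target onboarding = [t=153, t=404].
audit [t=640, t=796] → after → counts.
backup [t=324, t=446] → overlapped-by → no.
design_review [t=356, t=458] → overlapped-by → no.
ingest [t=256, t=440] → overlapped-by → no.
reindex [t=399, t=672] → overlapped-by → no.
soundcheck [t=710, t=799] → after → counts.
sync_call [t=135, t=377] → overlaps → no.
triage [t=655, t=861] → after → counts.
Total: 3.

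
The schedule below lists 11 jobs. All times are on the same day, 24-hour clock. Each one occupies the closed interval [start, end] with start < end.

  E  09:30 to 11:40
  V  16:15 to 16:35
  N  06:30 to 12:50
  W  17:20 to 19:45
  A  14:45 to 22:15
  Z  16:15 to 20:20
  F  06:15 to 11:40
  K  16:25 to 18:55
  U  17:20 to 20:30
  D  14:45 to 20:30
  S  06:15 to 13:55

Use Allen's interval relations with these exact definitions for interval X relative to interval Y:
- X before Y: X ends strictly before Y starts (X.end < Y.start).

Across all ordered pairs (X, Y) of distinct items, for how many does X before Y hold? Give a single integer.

30

Checking all 110 ordered pairs for relation 'before'; matching pairs in alphabetical order:
(E, A): E before A ✓
(E, D): E before D ✓
(E, K): E before K ✓
(E, U): E before U ✓
(E, V): E before V ✓
(E, W): E before W ✓
(E, Z): E before Z ✓
(F, A): F before A ✓
(F, D): F before D ✓
(F, K): F before K ✓
(F, U): F before U ✓
(F, V): F before V ✓
(F, W): F before W ✓
(F, Z): F before Z ✓
(N, A): N before A ✓
(N, D): N before D ✓
(N, K): N before K ✓
(N, U): N before U ✓
(N, V): N before V ✓
(N, W): N before W ✓
(N, Z): N before Z ✓
(S, A): S before A ✓
(S, D): S before D ✓
(S, K): S before K ✓
... plus 6 further pairs not listed.
Count: 30.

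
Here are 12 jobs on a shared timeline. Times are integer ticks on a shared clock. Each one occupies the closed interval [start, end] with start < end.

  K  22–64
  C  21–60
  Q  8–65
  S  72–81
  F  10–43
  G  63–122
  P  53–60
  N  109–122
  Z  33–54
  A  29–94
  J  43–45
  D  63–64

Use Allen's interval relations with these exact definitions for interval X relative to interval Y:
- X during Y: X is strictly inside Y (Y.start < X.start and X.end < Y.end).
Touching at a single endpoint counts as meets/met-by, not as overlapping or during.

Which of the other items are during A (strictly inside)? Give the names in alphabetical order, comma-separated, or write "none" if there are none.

Target A = [29, 94].
C [21, 60] → overlaps → no.
D [63, 64] → during → yes.
F [10, 43] → overlaps → no.
G [63, 122] → overlapped-by → no.
J [43, 45] → during → yes.
K [22, 64] → overlaps → no.
N [109, 122] → after → no.
P [53, 60] → during → yes.
Q [8, 65] → overlaps → no.
S [72, 81] → during → yes.
Z [33, 54] → during → yes.
Result: D, J, P, S, Z.

D, J, P, S, Z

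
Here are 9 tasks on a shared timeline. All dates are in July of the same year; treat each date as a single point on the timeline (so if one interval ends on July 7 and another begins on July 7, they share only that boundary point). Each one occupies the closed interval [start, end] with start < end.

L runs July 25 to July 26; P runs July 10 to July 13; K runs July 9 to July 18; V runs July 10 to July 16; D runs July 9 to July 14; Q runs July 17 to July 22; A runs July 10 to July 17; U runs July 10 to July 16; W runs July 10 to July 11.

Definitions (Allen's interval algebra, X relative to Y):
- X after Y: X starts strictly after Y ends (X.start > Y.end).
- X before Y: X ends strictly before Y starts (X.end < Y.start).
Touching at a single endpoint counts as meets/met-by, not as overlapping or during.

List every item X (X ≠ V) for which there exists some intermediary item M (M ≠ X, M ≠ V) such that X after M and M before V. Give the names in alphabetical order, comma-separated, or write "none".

none

Target V = [July 10, July 16].
Intermediaries M with M before V: none.
Union: none.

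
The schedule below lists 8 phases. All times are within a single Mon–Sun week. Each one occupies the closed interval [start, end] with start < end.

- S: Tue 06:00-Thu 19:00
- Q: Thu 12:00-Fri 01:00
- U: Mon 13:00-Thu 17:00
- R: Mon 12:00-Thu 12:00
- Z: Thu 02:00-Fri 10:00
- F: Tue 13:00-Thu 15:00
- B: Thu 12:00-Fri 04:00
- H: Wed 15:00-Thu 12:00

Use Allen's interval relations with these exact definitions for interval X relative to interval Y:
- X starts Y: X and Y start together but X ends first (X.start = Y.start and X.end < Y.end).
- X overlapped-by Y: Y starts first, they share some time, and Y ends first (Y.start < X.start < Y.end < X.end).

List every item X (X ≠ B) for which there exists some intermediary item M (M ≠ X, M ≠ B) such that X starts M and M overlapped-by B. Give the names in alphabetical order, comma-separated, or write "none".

Target B = [Thu 12:00, Fri 04:00].
Intermediaries M with M overlapped-by B: none.
Union: none.

none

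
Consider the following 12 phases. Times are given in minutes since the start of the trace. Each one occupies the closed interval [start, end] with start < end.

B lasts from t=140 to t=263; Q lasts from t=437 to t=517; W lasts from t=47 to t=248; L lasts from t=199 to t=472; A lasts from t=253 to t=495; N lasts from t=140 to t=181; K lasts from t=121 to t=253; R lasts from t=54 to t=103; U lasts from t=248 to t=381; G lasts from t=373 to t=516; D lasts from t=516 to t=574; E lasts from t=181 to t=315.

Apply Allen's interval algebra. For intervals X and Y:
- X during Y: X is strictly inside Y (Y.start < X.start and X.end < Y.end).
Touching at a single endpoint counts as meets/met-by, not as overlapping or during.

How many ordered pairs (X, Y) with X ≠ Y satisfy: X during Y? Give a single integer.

Checking all 132 ordered pairs for relation 'during'; matching pairs in alphabetical order:
(N, K): N during K ✓
(N, W): N during W ✓
(R, W): R during W ✓
(U, L): U during L ✓
Count: 4.

4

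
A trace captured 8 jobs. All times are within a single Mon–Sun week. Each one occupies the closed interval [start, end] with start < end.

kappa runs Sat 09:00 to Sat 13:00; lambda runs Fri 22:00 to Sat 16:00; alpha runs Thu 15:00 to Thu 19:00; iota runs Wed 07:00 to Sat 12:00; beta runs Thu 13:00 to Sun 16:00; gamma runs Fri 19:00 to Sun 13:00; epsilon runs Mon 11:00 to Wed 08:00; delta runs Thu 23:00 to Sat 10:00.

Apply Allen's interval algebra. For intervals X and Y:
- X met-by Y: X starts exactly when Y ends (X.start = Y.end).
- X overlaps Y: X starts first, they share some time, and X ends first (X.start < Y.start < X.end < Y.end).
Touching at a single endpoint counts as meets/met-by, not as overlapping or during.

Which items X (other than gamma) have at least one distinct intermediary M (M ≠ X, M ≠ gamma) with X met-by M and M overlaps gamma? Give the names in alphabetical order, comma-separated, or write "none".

Target gamma = [Fri 19:00, Sun 13:00].
Intermediaries M with M overlaps gamma: delta, iota.
Via delta — items with X met-by delta: none.
Via iota — items with X met-by iota: none.
Union: none.

none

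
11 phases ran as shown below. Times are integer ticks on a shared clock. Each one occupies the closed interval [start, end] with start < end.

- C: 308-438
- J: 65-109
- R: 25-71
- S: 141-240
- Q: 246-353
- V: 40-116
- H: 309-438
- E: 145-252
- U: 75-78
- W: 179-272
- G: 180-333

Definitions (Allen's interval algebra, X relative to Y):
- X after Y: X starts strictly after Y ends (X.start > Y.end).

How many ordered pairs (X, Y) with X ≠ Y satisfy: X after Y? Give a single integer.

36

Checking all 110 ordered pairs for relation 'after'; matching pairs in alphabetical order:
(C, E): C after E ✓
(C, J): C after J ✓
(C, R): C after R ✓
(C, S): C after S ✓
(C, U): C after U ✓
(C, V): C after V ✓
(C, W): C after W ✓
(E, J): E after J ✓
(E, R): E after R ✓
(E, U): E after U ✓
(E, V): E after V ✓
(G, J): G after J ✓
(G, R): G after R ✓
(G, U): G after U ✓
(G, V): G after V ✓
(H, E): H after E ✓
(H, J): H after J ✓
(H, R): H after R ✓
(H, S): H after S ✓
(H, U): H after U ✓
(H, V): H after V ✓
(H, W): H after W ✓
(Q, J): Q after J ✓
(Q, R): Q after R ✓
... plus 12 further pairs not listed.
Count: 36.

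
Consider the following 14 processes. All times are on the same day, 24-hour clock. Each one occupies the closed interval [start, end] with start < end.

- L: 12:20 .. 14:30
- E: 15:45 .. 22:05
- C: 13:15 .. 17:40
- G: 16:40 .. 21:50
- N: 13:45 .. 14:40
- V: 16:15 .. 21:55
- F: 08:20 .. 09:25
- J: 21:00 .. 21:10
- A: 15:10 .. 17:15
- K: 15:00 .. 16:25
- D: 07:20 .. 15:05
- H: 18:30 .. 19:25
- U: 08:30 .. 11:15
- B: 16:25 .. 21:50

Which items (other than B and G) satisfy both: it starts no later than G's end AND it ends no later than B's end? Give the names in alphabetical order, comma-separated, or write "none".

Conditions: its start is no later than G's end (X.start <= 21:50) AND its end is no later than B's end (X.end <= 21:50).
A: start 15:10 <= 21:50? ✓; end 17:15 <= 21:50? ✓ → yes.
C: start 13:15 <= 21:50? ✓; end 17:40 <= 21:50? ✓ → yes.
D: start 07:20 <= 21:50? ✓; end 15:05 <= 21:50? ✓ → yes.
E: start 15:45 <= 21:50? ✓; end 22:05 <= 21:50? ✗ → no.
F: start 08:20 <= 21:50? ✓; end 09:25 <= 21:50? ✓ → yes.
H: start 18:30 <= 21:50? ✓; end 19:25 <= 21:50? ✓ → yes.
J: start 21:00 <= 21:50? ✓; end 21:10 <= 21:50? ✓ → yes.
K: start 15:00 <= 21:50? ✓; end 16:25 <= 21:50? ✓ → yes.
L: start 12:20 <= 21:50? ✓; end 14:30 <= 21:50? ✓ → yes.
N: start 13:45 <= 21:50? ✓; end 14:40 <= 21:50? ✓ → yes.
U: start 08:30 <= 21:50? ✓; end 11:15 <= 21:50? ✓ → yes.
V: start 16:15 <= 21:50? ✓; end 21:55 <= 21:50? ✗ → no.
Result: A, C, D, F, H, J, K, L, N, U.

A, C, D, F, H, J, K, L, N, U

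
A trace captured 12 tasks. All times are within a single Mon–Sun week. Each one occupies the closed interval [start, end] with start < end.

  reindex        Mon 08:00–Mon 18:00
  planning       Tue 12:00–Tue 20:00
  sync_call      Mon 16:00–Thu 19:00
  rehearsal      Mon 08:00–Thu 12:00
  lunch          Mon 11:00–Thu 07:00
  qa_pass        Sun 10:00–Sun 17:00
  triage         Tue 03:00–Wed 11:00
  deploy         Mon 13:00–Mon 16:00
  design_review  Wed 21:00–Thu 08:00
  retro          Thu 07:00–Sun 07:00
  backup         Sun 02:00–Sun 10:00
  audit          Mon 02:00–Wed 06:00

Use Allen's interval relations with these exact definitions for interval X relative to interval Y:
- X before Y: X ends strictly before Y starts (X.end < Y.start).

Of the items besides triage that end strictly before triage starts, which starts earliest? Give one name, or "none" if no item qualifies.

reindex

Target triage = [Tue 03:00, Wed 11:00].
audit [Mon 02:00, Wed 06:00] → overlaps → excluded.
backup [Sun 02:00, Sun 10:00] → after → excluded.
deploy [Mon 13:00, Mon 16:00] → before → candidate.
design_review [Wed 21:00, Thu 08:00] → after → excluded.
lunch [Mon 11:00, Thu 07:00] → contains → excluded.
planning [Tue 12:00, Tue 20:00] → during → excluded.
qa_pass [Sun 10:00, Sun 17:00] → after → excluded.
rehearsal [Mon 08:00, Thu 12:00] → contains → excluded.
reindex [Mon 08:00, Mon 18:00] → before → candidate.
retro [Thu 07:00, Sun 07:00] → after → excluded.
sync_call [Mon 16:00, Thu 19:00] → contains → excluded.
Among candidates, earliest start is Mon 08:00 → reindex.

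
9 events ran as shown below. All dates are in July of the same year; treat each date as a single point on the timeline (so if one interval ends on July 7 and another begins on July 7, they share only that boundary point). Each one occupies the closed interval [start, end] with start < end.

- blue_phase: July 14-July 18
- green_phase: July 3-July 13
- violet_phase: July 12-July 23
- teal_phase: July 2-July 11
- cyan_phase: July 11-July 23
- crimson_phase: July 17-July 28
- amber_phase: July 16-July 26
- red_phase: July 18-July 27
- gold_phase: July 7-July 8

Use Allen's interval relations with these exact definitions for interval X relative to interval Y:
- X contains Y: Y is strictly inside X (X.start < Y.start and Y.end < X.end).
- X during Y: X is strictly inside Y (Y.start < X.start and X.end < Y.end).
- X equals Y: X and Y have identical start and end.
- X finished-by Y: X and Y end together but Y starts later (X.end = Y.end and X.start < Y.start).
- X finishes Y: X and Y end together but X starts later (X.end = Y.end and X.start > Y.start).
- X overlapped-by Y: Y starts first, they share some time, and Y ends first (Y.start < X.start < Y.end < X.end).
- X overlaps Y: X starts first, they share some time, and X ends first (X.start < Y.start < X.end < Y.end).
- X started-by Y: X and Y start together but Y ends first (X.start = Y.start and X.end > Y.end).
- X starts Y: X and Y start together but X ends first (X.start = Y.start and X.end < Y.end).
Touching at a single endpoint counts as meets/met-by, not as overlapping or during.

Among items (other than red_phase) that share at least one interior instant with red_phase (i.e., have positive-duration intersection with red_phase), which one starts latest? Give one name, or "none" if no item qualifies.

crimson_phase

Target red_phase = [July 18, July 27].
amber_phase [July 16, July 26] → overlaps → candidate.
blue_phase [July 14, July 18] → meets → excluded.
crimson_phase [July 17, July 28] → contains → candidate.
cyan_phase [July 11, July 23] → overlaps → candidate.
gold_phase [July 7, July 8] → before → excluded.
green_phase [July 3, July 13] → before → excluded.
teal_phase [July 2, July 11] → before → excluded.
violet_phase [July 12, July 23] → overlaps → candidate.
Among candidates, latest start is July 17 → crimson_phase.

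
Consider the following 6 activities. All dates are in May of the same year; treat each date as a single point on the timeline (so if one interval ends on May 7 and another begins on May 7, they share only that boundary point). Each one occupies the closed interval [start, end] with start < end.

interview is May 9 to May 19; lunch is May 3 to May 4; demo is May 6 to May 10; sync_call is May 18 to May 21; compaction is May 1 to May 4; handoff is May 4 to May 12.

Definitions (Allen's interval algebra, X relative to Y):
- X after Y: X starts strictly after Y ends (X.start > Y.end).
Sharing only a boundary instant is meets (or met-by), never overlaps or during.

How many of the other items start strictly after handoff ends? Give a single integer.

Target handoff = [May 4, May 12].
compaction [May 1, May 4] → meets → no.
demo [May 6, May 10] → during → no.
interview [May 9, May 19] → overlapped-by → no.
lunch [May 3, May 4] → meets → no.
sync_call [May 18, May 21] → after → counts.
Total: 1.

1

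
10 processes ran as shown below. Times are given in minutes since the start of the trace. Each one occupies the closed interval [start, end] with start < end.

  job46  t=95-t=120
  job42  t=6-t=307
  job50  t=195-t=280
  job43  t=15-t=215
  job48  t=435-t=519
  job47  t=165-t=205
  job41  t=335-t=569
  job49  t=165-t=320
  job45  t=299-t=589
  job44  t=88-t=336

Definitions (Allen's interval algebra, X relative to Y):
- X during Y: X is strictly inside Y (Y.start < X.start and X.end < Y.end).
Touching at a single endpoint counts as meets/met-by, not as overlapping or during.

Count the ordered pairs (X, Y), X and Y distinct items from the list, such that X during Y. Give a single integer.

Checking all 90 ordered pairs for relation 'during'; matching pairs in alphabetical order:
(job41, job45): job41 during job45 ✓
(job43, job42): job43 during job42 ✓
(job46, job42): job46 during job42 ✓
(job46, job43): job46 during job43 ✓
(job46, job44): job46 during job44 ✓
(job47, job42): job47 during job42 ✓
(job47, job43): job47 during job43 ✓
(job47, job44): job47 during job44 ✓
(job48, job41): job48 during job41 ✓
(job48, job45): job48 during job45 ✓
(job49, job44): job49 during job44 ✓
(job50, job42): job50 during job42 ✓
(job50, job44): job50 during job44 ✓
(job50, job49): job50 during job49 ✓
Count: 14.

14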